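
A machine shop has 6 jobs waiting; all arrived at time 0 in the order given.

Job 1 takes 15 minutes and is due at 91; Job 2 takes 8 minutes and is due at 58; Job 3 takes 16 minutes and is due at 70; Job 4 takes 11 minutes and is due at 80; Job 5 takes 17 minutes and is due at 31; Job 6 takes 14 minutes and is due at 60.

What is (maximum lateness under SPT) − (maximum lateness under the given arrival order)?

14

SPT (increasing processing time): Job 2 Job 4 Job 6 Job 1 Job 3 Job 5.
Job 2: 0→8, due 58, lateness -50
Job 4: 8→19, due 80, lateness -61
Job 6: 19→33, due 60, lateness -27
Job 1: 33→48, due 91, lateness -43
Job 3: 48→64, due 70, lateness -6
Job 5: 64→81, due 31, lateness 50
Maximum = 50.
FIFO (arrival order): Job 1 Job 2 Job 3 Job 4 Job 5 Job 6.
Job 1: 0→15, due 91, lateness -76
Job 2: 15→23, due 58, lateness -35
Job 3: 23→39, due 70, lateness -31
Job 4: 39→50, due 80, lateness -30
Job 5: 50→67, due 31, lateness 36
Job 6: 67→81, due 60, lateness 21
Maximum = 36.
Difference = 50 − 36 = 14.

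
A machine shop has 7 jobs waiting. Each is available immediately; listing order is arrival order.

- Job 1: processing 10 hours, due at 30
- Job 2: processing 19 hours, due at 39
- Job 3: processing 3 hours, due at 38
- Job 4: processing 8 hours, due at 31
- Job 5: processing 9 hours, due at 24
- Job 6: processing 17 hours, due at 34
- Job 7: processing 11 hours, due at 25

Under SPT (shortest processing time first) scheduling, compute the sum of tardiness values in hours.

SPT (increasing processing time): Job 3 Job 4 Job 5 Job 1 Job 7 Job 6 Job 2.
Job 3: 0→3, due 38, tardiness 0
Job 4: 3→11, due 31, tardiness 0
Job 5: 11→20, due 24, tardiness 0
Job 1: 20→30, due 30, tardiness 0
Job 7: 30→41, due 25, tardiness 16
Job 6: 41→58, due 34, tardiness 24
Job 2: 58→77, due 39, tardiness 38
Sum = 0+0+0+0+16+24+38 = 78.

78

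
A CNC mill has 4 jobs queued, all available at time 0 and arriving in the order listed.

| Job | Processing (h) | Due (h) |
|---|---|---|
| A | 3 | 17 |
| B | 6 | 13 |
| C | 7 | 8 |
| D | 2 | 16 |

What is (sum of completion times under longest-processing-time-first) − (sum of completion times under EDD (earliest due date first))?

LPT (decreasing processing time): C B A D.
C: 0→7
B: 7→13
A: 13→16
D: 16→18
Sum = 7+13+16+18 = 54.
EDD (increasing due date): C B D A.
C: 0→7
B: 7→13
D: 13→15
A: 15→18
Sum = 7+13+15+18 = 53.
Difference = 54 − 53 = 1.

1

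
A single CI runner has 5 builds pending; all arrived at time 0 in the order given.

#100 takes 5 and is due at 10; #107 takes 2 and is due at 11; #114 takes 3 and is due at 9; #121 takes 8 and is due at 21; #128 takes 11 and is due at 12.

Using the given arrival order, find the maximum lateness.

17

FIFO (arrival order): #100 #107 #114 #121 #128.
#100: 0→5, due 10, lateness -5
#107: 5→7, due 11, lateness -4
#114: 7→10, due 9, lateness 1
#121: 10→18, due 21, lateness -3
#128: 18→29, due 12, lateness 17
Maximum = 17.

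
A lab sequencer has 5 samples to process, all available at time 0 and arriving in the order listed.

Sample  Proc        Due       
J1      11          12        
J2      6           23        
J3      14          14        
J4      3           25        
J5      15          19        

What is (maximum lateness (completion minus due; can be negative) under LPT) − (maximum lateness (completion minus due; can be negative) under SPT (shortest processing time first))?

LPT (decreasing processing time): J5 J3 J1 J2 J4.
J5: 0→15, due 19, lateness -4
J3: 15→29, due 14, lateness 15
J1: 29→40, due 12, lateness 28
J2: 40→46, due 23, lateness 23
J4: 46→49, due 25, lateness 24
Maximum = 28.
SPT (increasing processing time): J4 J2 J1 J3 J5.
J4: 0→3, due 25, lateness -22
J2: 3→9, due 23, lateness -14
J1: 9→20, due 12, lateness 8
J3: 20→34, due 14, lateness 20
J5: 34→49, due 19, lateness 30
Maximum = 30.
Difference = 28 − 30 = -2.

-2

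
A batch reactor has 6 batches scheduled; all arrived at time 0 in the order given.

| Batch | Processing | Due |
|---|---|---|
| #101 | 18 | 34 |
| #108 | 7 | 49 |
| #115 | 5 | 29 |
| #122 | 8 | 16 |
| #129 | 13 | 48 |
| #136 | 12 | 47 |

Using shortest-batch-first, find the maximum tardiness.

29

SPT (increasing processing time): #115 #108 #122 #136 #129 #101.
#115: 0→5, due 29, tardiness 0
#108: 5→12, due 49, tardiness 0
#122: 12→20, due 16, tardiness 4
#136: 20→32, due 47, tardiness 0
#129: 32→45, due 48, tardiness 0
#101: 45→63, due 34, tardiness 29
Maximum = 29.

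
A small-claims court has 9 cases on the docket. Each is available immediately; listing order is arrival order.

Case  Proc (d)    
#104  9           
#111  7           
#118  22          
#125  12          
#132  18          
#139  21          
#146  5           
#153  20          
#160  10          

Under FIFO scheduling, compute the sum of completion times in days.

602

FIFO (arrival order): #104 #111 #118 #125 #132 #139 #146 #153 #160.
#104: 0→9
#111: 9→16
#118: 16→38
#125: 38→50
#132: 50→68
#139: 68→89
#146: 89→94
#153: 94→114
#160: 114→124
Sum = 9+16+38+50+68+89+94+114+124 = 602.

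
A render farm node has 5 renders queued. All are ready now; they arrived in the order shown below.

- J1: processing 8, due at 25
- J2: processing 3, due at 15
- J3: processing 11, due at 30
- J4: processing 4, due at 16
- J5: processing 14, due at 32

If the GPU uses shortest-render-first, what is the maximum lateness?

SPT (increasing processing time): J2 J4 J1 J3 J5.
J2: 0→3, due 15, lateness -12
J4: 3→7, due 16, lateness -9
J1: 7→15, due 25, lateness -10
J3: 15→26, due 30, lateness -4
J5: 26→40, due 32, lateness 8
Maximum = 8.

8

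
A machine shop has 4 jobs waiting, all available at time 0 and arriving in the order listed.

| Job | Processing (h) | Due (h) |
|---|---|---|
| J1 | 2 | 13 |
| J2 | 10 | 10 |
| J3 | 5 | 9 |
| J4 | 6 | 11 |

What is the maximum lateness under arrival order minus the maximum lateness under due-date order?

2

FIFO (arrival order): J1 J2 J3 J4.
J1: 0→2, due 13, lateness -11
J2: 2→12, due 10, lateness 2
J3: 12→17, due 9, lateness 8
J4: 17→23, due 11, lateness 12
Maximum = 12.
EDD (increasing due date): J3 J2 J4 J1.
J3: 0→5, due 9, lateness -4
J2: 5→15, due 10, lateness 5
J4: 15→21, due 11, lateness 10
J1: 21→23, due 13, lateness 10
Maximum = 10.
Difference = 12 − 10 = 2.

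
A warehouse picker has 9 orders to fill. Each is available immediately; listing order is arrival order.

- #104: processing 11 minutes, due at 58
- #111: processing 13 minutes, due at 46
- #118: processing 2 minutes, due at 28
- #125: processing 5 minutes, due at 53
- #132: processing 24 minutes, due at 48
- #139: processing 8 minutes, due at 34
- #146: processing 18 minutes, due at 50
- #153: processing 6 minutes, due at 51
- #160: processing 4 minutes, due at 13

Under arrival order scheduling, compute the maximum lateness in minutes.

78

FIFO (arrival order): #104 #111 #118 #125 #132 #139 #146 #153 #160.
#104: 0→11, due 58, lateness -47
#111: 11→24, due 46, lateness -22
#118: 24→26, due 28, lateness -2
#125: 26→31, due 53, lateness -22
#132: 31→55, due 48, lateness 7
#139: 55→63, due 34, lateness 29
#146: 63→81, due 50, lateness 31
#153: 81→87, due 51, lateness 36
#160: 87→91, due 13, lateness 78
Maximum = 78.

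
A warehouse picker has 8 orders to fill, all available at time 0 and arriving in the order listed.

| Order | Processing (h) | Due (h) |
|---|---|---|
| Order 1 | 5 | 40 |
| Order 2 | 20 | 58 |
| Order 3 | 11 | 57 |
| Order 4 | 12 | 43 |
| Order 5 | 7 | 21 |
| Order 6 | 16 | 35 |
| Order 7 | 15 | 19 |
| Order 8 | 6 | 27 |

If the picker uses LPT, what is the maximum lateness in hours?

LPT (decreasing processing time): Order 2 Order 6 Order 7 Order 4 Order 3 Order 5 Order 8 Order 1.
Order 2: 0→20, due 58, lateness -38
Order 6: 20→36, due 35, lateness 1
Order 7: 36→51, due 19, lateness 32
Order 4: 51→63, due 43, lateness 20
Order 3: 63→74, due 57, lateness 17
Order 5: 74→81, due 21, lateness 60
Order 8: 81→87, due 27, lateness 60
Order 1: 87→92, due 40, lateness 52
Maximum = 60.

60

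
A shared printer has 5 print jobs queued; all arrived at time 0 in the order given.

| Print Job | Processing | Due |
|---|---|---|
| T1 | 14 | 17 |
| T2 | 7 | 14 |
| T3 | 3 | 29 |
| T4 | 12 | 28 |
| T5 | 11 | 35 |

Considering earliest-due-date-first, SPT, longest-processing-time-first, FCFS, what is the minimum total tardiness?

EDD (increasing due date): T2 T1 T4 T3 T5.
T2: 0→7, due 14, tardiness 0
T1: 7→21, due 17, tardiness 4
T4: 21→33, due 28, tardiness 5
T3: 33→36, due 29, tardiness 7
T5: 36→47, due 35, tardiness 12
Sum = 0+4+5+7+12 = 28.
SPT (increasing processing time): T3 T2 T5 T4 T1.
T3: 0→3, due 29, tardiness 0
T2: 3→10, due 14, tardiness 0
T5: 10→21, due 35, tardiness 0
T4: 21→33, due 28, tardiness 5
T1: 33→47, due 17, tardiness 30
Sum = 0+0+0+5+30 = 35.
LPT (decreasing processing time): T1 T4 T5 T2 T3.
T1: 0→14, due 17, tardiness 0
T4: 14→26, due 28, tardiness 0
T5: 26→37, due 35, tardiness 2
T2: 37→44, due 14, tardiness 30
T3: 44→47, due 29, tardiness 18
Sum = 0+0+2+30+18 = 50.
FIFO (arrival order): T1 T2 T3 T4 T5.
T1: 0→14, due 17, tardiness 0
T2: 14→21, due 14, tardiness 7
T3: 21→24, due 29, tardiness 0
T4: 24→36, due 28, tardiness 8
T5: 36→47, due 35, tardiness 12
Sum = 0+7+0+8+12 = 27.
EDD 28, SPT 35, LPT 50, FIFO 27 → minimum 27.

27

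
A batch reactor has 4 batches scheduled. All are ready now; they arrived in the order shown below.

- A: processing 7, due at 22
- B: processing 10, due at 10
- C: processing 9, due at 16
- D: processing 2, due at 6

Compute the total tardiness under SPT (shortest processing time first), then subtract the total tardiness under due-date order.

7

SPT (increasing processing time): D A C B.
D: 0→2, due 6, tardiness 0
A: 2→9, due 22, tardiness 0
C: 9→18, due 16, tardiness 2
B: 18→28, due 10, tardiness 18
Sum = 0+0+2+18 = 20.
EDD (increasing due date): D B C A.
D: 0→2, due 6, tardiness 0
B: 2→12, due 10, tardiness 2
C: 12→21, due 16, tardiness 5
A: 21→28, due 22, tardiness 6
Sum = 0+2+5+6 = 13.
Difference = 20 − 13 = 7.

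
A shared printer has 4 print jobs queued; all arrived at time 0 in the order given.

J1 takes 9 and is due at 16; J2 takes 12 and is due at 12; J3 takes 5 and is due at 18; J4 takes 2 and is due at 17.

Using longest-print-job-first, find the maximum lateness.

11

LPT (decreasing processing time): J2 J1 J3 J4.
J2: 0→12, due 12, lateness 0
J1: 12→21, due 16, lateness 5
J3: 21→26, due 18, lateness 8
J4: 26→28, due 17, lateness 11
Maximum = 11.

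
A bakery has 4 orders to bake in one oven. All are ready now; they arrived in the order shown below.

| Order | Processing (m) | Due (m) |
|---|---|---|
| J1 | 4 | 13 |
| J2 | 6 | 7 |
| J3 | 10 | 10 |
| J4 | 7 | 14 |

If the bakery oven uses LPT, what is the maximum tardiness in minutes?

16

LPT (decreasing processing time): J3 J4 J2 J1.
J3: 0→10, due 10, tardiness 0
J4: 10→17, due 14, tardiness 3
J2: 17→23, due 7, tardiness 16
J1: 23→27, due 13, tardiness 14
Maximum = 16.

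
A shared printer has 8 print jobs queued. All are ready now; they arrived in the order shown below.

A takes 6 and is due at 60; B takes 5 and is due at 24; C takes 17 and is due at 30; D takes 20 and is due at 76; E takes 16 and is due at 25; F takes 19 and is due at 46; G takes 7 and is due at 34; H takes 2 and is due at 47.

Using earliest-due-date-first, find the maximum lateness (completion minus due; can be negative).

19

EDD (increasing due date): B E C G F H A D.
B: 0→5, due 24, lateness -19
E: 5→21, due 25, lateness -4
C: 21→38, due 30, lateness 8
G: 38→45, due 34, lateness 11
F: 45→64, due 46, lateness 18
H: 64→66, due 47, lateness 19
A: 66→72, due 60, lateness 12
D: 72→92, due 76, lateness 16
Maximum = 19.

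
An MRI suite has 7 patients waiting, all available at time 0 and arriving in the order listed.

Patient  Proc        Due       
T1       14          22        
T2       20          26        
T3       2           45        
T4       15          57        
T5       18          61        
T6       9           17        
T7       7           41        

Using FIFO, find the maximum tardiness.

61

FIFO (arrival order): T1 T2 T3 T4 T5 T6 T7.
T1: 0→14, due 22, tardiness 0
T2: 14→34, due 26, tardiness 8
T3: 34→36, due 45, tardiness 0
T4: 36→51, due 57, tardiness 0
T5: 51→69, due 61, tardiness 8
T6: 69→78, due 17, tardiness 61
T7: 78→85, due 41, tardiness 44
Maximum = 61.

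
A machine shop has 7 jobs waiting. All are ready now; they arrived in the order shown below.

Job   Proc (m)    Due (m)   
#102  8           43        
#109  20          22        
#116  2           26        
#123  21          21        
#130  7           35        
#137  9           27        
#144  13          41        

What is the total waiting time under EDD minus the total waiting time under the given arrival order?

EDD (increasing due date): #123 #109 #116 #137 #130 #144 #102.
#123: waits 0, runs 0→21
#109: waits 21, runs 21→41
#116: waits 41, runs 41→43
#137: waits 43, runs 43→52
#130: waits 52, runs 52→59
#144: waits 59, runs 59→72
#102: waits 72, runs 72→80
Sum = 0+21+41+43+52+59+72 = 288.
FIFO (arrival order): #102 #109 #116 #123 #130 #137 #144.
#102: waits 0, runs 0→8
#109: waits 8, runs 8→28
#116: waits 28, runs 28→30
#123: waits 30, runs 30→51
#130: waits 51, runs 51→58
#137: waits 58, runs 58→67
#144: waits 67, runs 67→80
Sum = 0+8+28+30+51+58+67 = 242.
Difference = 288 − 242 = 46.

46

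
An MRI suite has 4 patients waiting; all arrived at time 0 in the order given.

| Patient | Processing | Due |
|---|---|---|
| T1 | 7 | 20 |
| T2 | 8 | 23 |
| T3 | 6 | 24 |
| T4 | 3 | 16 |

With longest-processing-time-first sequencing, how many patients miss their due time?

1

LPT (decreasing processing time): T2 T1 T3 T4.
T2: 0→8, due 23, tardiness 0
T1: 8→15, due 20, tardiness 0
T3: 15→21, due 24, tardiness 0
T4: 21→24, due 16, tardiness 8
Late patients: 1.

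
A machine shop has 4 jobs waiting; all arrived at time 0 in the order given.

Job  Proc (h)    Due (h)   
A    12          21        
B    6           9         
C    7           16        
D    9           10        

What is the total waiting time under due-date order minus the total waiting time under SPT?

EDD (increasing due date): B D C A.
B: waits 0, runs 0→6
D: waits 6, runs 6→15
C: waits 15, runs 15→22
A: waits 22, runs 22→34
Sum = 0+6+15+22 = 43.
SPT (increasing processing time): B C D A.
B: waits 0, runs 0→6
C: waits 6, runs 6→13
D: waits 13, runs 13→22
A: waits 22, runs 22→34
Sum = 0+6+13+22 = 41.
Difference = 43 − 41 = 2.

2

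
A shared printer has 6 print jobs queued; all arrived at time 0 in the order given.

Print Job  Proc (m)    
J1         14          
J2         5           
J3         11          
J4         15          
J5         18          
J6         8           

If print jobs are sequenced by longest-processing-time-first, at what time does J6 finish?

LPT (decreasing processing time): J5 J4 J1 J3 J6 J2.
J5: 0→18
J4: 18→33
J1: 33→47
J3: 47→58
J6: 58→66

66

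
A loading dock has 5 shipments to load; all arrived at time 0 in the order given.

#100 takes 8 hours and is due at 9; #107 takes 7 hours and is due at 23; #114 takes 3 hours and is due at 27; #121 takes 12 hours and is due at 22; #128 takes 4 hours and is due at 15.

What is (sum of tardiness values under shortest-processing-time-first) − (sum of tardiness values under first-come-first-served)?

-2

SPT (increasing processing time): #114 #128 #107 #100 #121.
#114: 0→3, due 27, tardiness 0
#128: 3→7, due 15, tardiness 0
#107: 7→14, due 23, tardiness 0
#100: 14→22, due 9, tardiness 13
#121: 22→34, due 22, tardiness 12
Sum = 0+0+0+13+12 = 25.
FIFO (arrival order): #100 #107 #114 #121 #128.
#100: 0→8, due 9, tardiness 0
#107: 8→15, due 23, tardiness 0
#114: 15→18, due 27, tardiness 0
#121: 18→30, due 22, tardiness 8
#128: 30→34, due 15, tardiness 19
Sum = 0+0+0+8+19 = 27.
Difference = 25 − 27 = -2.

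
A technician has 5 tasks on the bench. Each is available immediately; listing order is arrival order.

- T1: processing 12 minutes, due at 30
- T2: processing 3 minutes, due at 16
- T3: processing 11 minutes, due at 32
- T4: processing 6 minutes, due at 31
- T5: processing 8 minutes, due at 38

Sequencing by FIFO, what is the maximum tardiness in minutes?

2

FIFO (arrival order): T1 T2 T3 T4 T5.
T1: 0→12, due 30, tardiness 0
T2: 12→15, due 16, tardiness 0
T3: 15→26, due 32, tardiness 0
T4: 26→32, due 31, tardiness 1
T5: 32→40, due 38, tardiness 2
Maximum = 2.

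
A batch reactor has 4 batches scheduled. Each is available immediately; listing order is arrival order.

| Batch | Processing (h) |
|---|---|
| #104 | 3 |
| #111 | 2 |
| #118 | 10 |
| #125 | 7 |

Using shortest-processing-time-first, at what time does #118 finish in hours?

22

SPT (increasing processing time): #111 #104 #125 #118.
#111: 0→2
#104: 2→5
#125: 5→12
#118: 12→22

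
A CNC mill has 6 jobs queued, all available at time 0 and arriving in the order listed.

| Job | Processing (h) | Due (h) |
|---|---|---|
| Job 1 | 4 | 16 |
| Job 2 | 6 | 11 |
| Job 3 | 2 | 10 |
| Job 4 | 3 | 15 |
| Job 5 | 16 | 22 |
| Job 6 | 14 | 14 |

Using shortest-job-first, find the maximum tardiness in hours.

23

SPT (increasing processing time): Job 3 Job 4 Job 1 Job 2 Job 6 Job 5.
Job 3: 0→2, due 10, tardiness 0
Job 4: 2→5, due 15, tardiness 0
Job 1: 5→9, due 16, tardiness 0
Job 2: 9→15, due 11, tardiness 4
Job 6: 15→29, due 14, tardiness 15
Job 5: 29→45, due 22, tardiness 23
Maximum = 23.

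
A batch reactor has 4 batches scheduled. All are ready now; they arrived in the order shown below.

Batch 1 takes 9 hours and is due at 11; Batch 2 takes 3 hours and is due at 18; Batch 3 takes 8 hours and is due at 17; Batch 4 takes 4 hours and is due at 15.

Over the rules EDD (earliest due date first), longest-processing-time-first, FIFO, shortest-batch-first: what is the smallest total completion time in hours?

EDD (increasing due date): Batch 1 Batch 4 Batch 3 Batch 2.
Batch 1: 0→9
Batch 4: 9→13
Batch 3: 13→21
Batch 2: 21→24
Sum = 9+13+21+24 = 67.
LPT (decreasing processing time): Batch 1 Batch 3 Batch 4 Batch 2.
Batch 1: 0→9
Batch 3: 9→17
Batch 4: 17→21
Batch 2: 21→24
Sum = 9+17+21+24 = 71.
FIFO (arrival order): Batch 1 Batch 2 Batch 3 Batch 4.
Batch 1: 0→9
Batch 2: 9→12
Batch 3: 12→20
Batch 4: 20→24
Sum = 9+12+20+24 = 65.
SPT (increasing processing time): Batch 2 Batch 4 Batch 3 Batch 1.
Batch 2: 0→3
Batch 4: 3→7
Batch 3: 7→15
Batch 1: 15→24
Sum = 3+7+15+24 = 49.
EDD 67, LPT 71, FIFO 65, SPT 49 → minimum 49.

49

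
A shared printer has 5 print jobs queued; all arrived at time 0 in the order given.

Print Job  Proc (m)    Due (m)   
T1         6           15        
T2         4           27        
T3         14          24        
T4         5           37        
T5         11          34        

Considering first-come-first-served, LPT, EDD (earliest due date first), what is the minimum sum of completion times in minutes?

FIFO (arrival order): T1 T2 T3 T4 T5.
T1: 0→6
T2: 6→10
T3: 10→24
T4: 24→29
T5: 29→40
Sum = 6+10+24+29+40 = 109.
LPT (decreasing processing time): T3 T5 T1 T4 T2.
T3: 0→14
T5: 14→25
T1: 25→31
T4: 31→36
T2: 36→40
Sum = 14+25+31+36+40 = 146.
EDD (increasing due date): T1 T3 T2 T5 T4.
T1: 0→6
T3: 6→20
T2: 20→24
T5: 24→35
T4: 35→40
Sum = 6+20+24+35+40 = 125.
FIFO 109, LPT 146, EDD 125 → minimum 109.

109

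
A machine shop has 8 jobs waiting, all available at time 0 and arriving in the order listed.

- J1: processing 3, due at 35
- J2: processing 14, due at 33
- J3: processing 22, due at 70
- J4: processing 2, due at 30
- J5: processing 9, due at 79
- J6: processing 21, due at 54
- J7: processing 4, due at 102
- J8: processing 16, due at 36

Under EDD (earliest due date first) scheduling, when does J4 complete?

2

EDD (increasing due date): J4 J2 J1 J8 J6 J3 J5 J7.
J4: 0→2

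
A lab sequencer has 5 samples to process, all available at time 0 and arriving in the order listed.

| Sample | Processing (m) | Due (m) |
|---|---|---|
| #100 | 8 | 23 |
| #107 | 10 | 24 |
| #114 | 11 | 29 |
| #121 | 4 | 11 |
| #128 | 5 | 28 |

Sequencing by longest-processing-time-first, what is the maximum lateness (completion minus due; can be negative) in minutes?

27

LPT (decreasing processing time): #114 #107 #100 #128 #121.
#114: 0→11, due 29, lateness -18
#107: 11→21, due 24, lateness -3
#100: 21→29, due 23, lateness 6
#128: 29→34, due 28, lateness 6
#121: 34→38, due 11, lateness 27
Maximum = 27.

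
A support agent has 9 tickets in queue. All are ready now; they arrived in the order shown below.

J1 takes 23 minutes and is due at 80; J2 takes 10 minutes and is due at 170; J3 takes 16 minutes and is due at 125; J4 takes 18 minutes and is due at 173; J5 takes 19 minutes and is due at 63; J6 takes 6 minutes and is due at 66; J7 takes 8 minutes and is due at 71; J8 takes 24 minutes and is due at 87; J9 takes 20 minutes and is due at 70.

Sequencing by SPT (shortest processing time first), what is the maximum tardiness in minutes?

57

SPT (increasing processing time): J6 J7 J2 J3 J4 J5 J9 J1 J8.
J6: 0→6, due 66, tardiness 0
J7: 6→14, due 71, tardiness 0
J2: 14→24, due 170, tardiness 0
J3: 24→40, due 125, tardiness 0
J4: 40→58, due 173, tardiness 0
J5: 58→77, due 63, tardiness 14
J9: 77→97, due 70, tardiness 27
J1: 97→120, due 80, tardiness 40
J8: 120→144, due 87, tardiness 57
Maximum = 57.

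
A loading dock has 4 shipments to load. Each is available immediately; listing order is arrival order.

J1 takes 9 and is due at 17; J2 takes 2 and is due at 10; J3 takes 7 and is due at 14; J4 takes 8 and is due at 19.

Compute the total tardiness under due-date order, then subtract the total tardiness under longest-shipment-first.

EDD (increasing due date): J2 J3 J1 J4.
J2: 0→2, due 10, tardiness 0
J3: 2→9, due 14, tardiness 0
J1: 9→18, due 17, tardiness 1
J4: 18→26, due 19, tardiness 7
Sum = 0+0+1+7 = 8.
LPT (decreasing processing time): J1 J4 J3 J2.
J1: 0→9, due 17, tardiness 0
J4: 9→17, due 19, tardiness 0
J3: 17→24, due 14, tardiness 10
J2: 24→26, due 10, tardiness 16
Sum = 0+0+10+16 = 26.
Difference = 8 − 26 = -18.

-18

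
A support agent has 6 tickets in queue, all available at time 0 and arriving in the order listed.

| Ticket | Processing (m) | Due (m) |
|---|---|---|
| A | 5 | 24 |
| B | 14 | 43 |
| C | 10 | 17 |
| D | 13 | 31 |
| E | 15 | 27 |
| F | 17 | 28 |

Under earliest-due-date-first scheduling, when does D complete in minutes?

60

EDD (increasing due date): C A E F D B.
C: 0→10
A: 10→15
E: 15→30
F: 30→47
D: 47→60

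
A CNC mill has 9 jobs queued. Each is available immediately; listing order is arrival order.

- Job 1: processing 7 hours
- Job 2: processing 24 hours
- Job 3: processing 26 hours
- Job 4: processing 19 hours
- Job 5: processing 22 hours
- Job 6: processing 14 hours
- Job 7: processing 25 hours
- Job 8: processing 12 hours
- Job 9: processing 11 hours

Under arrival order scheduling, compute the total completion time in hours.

827

FIFO (arrival order): Job 1 Job 2 Job 3 Job 4 Job 5 Job 6 Job 7 Job 8 Job 9.
Job 1: 0→7
Job 2: 7→31
Job 3: 31→57
Job 4: 57→76
Job 5: 76→98
Job 6: 98→112
Job 7: 112→137
Job 8: 137→149
Job 9: 149→160
Sum = 7+31+57+76+98+112+137+149+160 = 827.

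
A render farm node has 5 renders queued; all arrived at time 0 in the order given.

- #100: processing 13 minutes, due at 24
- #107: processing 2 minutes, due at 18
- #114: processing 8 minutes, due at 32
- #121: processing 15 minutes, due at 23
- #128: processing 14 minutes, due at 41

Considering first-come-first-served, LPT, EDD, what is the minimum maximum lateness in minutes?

11

FIFO (arrival order): #100 #107 #114 #121 #128.
#100: 0→13, due 24, lateness -11
#107: 13→15, due 18, lateness -3
#114: 15→23, due 32, lateness -9
#121: 23→38, due 23, lateness 15
#128: 38→52, due 41, lateness 11
Maximum = 15.
LPT (decreasing processing time): #121 #128 #100 #114 #107.
#121: 0→15, due 23, lateness -8
#128: 15→29, due 41, lateness -12
#100: 29→42, due 24, lateness 18
#114: 42→50, due 32, lateness 18
#107: 50→52, due 18, lateness 34
Maximum = 34.
EDD (increasing due date): #107 #121 #100 #114 #128.
#107: 0→2, due 18, lateness -16
#121: 2→17, due 23, lateness -6
#100: 17→30, due 24, lateness 6
#114: 30→38, due 32, lateness 6
#128: 38→52, due 41, lateness 11
Maximum = 11.
FIFO 15, LPT 34, EDD 11 → minimum 11.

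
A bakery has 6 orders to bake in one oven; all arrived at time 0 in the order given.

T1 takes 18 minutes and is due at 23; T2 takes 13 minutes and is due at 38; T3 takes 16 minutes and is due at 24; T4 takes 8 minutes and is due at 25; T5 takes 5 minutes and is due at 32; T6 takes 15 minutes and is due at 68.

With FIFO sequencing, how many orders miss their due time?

FIFO (arrival order): T1 T2 T3 T4 T5 T6.
T1: 0→18, due 23, tardiness 0
T2: 18→31, due 38, tardiness 0
T3: 31→47, due 24, tardiness 23
T4: 47→55, due 25, tardiness 30
T5: 55→60, due 32, tardiness 28
T6: 60→75, due 68, tardiness 7
Late orders: 4.

4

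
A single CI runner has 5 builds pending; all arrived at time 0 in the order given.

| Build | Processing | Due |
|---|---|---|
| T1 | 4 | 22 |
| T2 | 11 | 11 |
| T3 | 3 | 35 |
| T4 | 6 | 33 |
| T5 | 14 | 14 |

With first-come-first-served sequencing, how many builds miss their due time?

2

FIFO (arrival order): T1 T2 T3 T4 T5.
T1: 0→4, due 22, tardiness 0
T2: 4→15, due 11, tardiness 4
T3: 15→18, due 35, tardiness 0
T4: 18→24, due 33, tardiness 0
T5: 24→38, due 14, tardiness 24
Late builds: 2.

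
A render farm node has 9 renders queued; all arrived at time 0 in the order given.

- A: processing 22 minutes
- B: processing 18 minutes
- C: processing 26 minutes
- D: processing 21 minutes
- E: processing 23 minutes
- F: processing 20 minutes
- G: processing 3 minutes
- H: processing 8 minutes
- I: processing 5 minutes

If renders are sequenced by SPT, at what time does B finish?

34

SPT (increasing processing time): G I H B F D A E C.
G: 0→3
I: 3→8
H: 8→16
B: 16→34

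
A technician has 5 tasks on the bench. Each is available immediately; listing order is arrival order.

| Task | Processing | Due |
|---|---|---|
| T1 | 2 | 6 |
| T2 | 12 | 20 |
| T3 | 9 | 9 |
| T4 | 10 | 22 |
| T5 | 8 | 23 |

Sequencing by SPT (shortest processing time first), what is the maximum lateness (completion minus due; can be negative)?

SPT (increasing processing time): T1 T5 T3 T4 T2.
T1: 0→2, due 6, lateness -4
T5: 2→10, due 23, lateness -13
T3: 10→19, due 9, lateness 10
T4: 19→29, due 22, lateness 7
T2: 29→41, due 20, lateness 21
Maximum = 21.

21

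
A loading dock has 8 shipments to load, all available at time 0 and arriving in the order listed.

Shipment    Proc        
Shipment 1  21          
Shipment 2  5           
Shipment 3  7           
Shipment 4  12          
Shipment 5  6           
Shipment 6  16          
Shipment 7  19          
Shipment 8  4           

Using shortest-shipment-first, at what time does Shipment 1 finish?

SPT (increasing processing time): Shipment 8 Shipment 2 Shipment 5 Shipment 3 Shipment 4 Shipment 6 Shipment 7 Shipment 1.
Shipment 8: 0→4
Shipment 2: 4→9
Shipment 5: 9→15
Shipment 3: 15→22
Shipment 4: 22→34
Shipment 6: 34→50
Shipment 7: 50→69
Shipment 1: 69→90

90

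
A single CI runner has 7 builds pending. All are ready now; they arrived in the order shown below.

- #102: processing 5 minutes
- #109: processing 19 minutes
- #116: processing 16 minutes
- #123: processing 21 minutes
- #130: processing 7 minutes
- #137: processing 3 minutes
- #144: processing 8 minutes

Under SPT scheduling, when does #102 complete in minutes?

SPT (increasing processing time): #137 #102 #130 #144 #116 #109 #123.
#137: 0→3
#102: 3→8

8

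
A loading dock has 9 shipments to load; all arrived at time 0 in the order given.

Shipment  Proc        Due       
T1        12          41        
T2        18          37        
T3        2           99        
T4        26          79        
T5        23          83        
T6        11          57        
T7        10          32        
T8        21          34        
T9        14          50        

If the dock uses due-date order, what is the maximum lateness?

EDD (increasing due date): T7 T8 T2 T1 T9 T6 T4 T5 T3.
T7: 0→10, due 32, lateness -22
T8: 10→31, due 34, lateness -3
T2: 31→49, due 37, lateness 12
T1: 49→61, due 41, lateness 20
T9: 61→75, due 50, lateness 25
T6: 75→86, due 57, lateness 29
T4: 86→112, due 79, lateness 33
T5: 112→135, due 83, lateness 52
T3: 135→137, due 99, lateness 38
Maximum = 52.

52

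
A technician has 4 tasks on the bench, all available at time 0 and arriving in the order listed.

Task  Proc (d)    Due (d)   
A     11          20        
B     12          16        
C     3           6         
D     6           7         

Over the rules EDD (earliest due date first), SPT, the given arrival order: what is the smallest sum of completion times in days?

EDD (increasing due date): C D B A.
C: 0→3
D: 3→9
B: 9→21
A: 21→32
Sum = 3+9+21+32 = 65.
SPT (increasing processing time): C D A B.
C: 0→3
D: 3→9
A: 9→20
B: 20→32
Sum = 3+9+20+32 = 64.
FIFO (arrival order): A B C D.
A: 0→11
B: 11→23
C: 23→26
D: 26→32
Sum = 11+23+26+32 = 92.
EDD 65, SPT 64, FIFO 92 → minimum 64.

64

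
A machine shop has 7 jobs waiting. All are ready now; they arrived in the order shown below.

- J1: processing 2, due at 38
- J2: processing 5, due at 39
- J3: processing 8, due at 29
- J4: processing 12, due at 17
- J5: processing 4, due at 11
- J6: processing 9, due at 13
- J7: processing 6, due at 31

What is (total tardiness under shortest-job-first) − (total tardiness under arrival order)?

-22

SPT (increasing processing time): J1 J5 J2 J7 J3 J6 J4.
J1: 0→2, due 38, tardiness 0
J5: 2→6, due 11, tardiness 0
J2: 6→11, due 39, tardiness 0
J7: 11→17, due 31, tardiness 0
J3: 17→25, due 29, tardiness 0
J6: 25→34, due 13, tardiness 21
J4: 34→46, due 17, tardiness 29
Sum = 0+0+0+0+0+21+29 = 50.
FIFO (arrival order): J1 J2 J3 J4 J5 J6 J7.
J1: 0→2, due 38, tardiness 0
J2: 2→7, due 39, tardiness 0
J3: 7→15, due 29, tardiness 0
J4: 15→27, due 17, tardiness 10
J5: 27→31, due 11, tardiness 20
J6: 31→40, due 13, tardiness 27
J7: 40→46, due 31, tardiness 15
Sum = 0+0+0+10+20+27+15 = 72.
Difference = 50 − 72 = -22.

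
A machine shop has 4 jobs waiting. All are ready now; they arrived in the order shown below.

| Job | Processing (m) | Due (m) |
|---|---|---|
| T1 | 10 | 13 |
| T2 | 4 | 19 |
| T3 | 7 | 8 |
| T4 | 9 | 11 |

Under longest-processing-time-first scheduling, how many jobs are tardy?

3

LPT (decreasing processing time): T1 T4 T3 T2.
T1: 0→10, due 13, tardiness 0
T4: 10→19, due 11, tardiness 8
T3: 19→26, due 8, tardiness 18
T2: 26→30, due 19, tardiness 11
Late jobs: 3.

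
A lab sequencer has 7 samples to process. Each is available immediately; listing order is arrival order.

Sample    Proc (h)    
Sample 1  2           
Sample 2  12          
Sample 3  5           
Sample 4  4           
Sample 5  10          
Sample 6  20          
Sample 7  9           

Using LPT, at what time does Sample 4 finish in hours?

60

LPT (decreasing processing time): Sample 6 Sample 2 Sample 5 Sample 7 Sample 3 Sample 4 Sample 1.
Sample 6: 0→20
Sample 2: 20→32
Sample 5: 32→42
Sample 7: 42→51
Sample 3: 51→56
Sample 4: 56→60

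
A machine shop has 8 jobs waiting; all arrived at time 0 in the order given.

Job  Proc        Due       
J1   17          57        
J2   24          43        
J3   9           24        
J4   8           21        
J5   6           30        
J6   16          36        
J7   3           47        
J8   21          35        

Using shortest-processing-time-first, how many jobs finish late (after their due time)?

5

SPT (increasing processing time): J7 J5 J4 J3 J6 J1 J8 J2.
J7: 0→3, due 47, tardiness 0
J5: 3→9, due 30, tardiness 0
J4: 9→17, due 21, tardiness 0
J3: 17→26, due 24, tardiness 2
J6: 26→42, due 36, tardiness 6
J1: 42→59, due 57, tardiness 2
J8: 59→80, due 35, tardiness 45
J2: 80→104, due 43, tardiness 61
Late jobs: 5.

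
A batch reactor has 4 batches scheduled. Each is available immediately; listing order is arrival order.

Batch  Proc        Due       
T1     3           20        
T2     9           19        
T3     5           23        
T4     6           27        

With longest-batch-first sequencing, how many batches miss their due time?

1

LPT (decreasing processing time): T2 T4 T3 T1.
T2: 0→9, due 19, tardiness 0
T4: 9→15, due 27, tardiness 0
T3: 15→20, due 23, tardiness 0
T1: 20→23, due 20, tardiness 3
Late batches: 1.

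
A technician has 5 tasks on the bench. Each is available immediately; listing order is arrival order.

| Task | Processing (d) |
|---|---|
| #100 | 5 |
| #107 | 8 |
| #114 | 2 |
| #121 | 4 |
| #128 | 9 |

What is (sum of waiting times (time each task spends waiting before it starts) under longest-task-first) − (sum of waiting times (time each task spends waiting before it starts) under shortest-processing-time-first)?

36

LPT (decreasing processing time): #128 #107 #100 #121 #114.
#128: waits 0, runs 0→9
#107: waits 9, runs 9→17
#100: waits 17, runs 17→22
#121: waits 22, runs 22→26
#114: waits 26, runs 26→28
Sum = 0+9+17+22+26 = 74.
SPT (increasing processing time): #114 #121 #100 #107 #128.
#114: waits 0, runs 0→2
#121: waits 2, runs 2→6
#100: waits 6, runs 6→11
#107: waits 11, runs 11→19
#128: waits 19, runs 19→28
Sum = 0+2+6+11+19 = 38.
Difference = 74 − 38 = 36.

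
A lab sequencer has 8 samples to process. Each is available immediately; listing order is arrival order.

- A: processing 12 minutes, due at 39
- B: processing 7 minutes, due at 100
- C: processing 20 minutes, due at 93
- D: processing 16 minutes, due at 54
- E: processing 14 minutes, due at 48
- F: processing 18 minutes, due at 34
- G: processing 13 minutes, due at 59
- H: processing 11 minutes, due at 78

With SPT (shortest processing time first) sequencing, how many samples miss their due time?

SPT (increasing processing time): B H A G E D F C.
B: 0→7, due 100, tardiness 0
H: 7→18, due 78, tardiness 0
A: 18→30, due 39, tardiness 0
G: 30→43, due 59, tardiness 0
E: 43→57, due 48, tardiness 9
D: 57→73, due 54, tardiness 19
F: 73→91, due 34, tardiness 57
C: 91→111, due 93, tardiness 18
Late samples: 4.

4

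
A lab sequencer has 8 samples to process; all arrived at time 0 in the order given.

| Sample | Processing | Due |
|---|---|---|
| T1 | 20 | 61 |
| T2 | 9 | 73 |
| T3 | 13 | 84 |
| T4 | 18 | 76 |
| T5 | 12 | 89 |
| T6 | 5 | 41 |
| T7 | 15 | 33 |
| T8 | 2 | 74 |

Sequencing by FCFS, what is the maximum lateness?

FIFO (arrival order): T1 T2 T3 T4 T5 T6 T7 T8.
T1: 0→20, due 61, lateness -41
T2: 20→29, due 73, lateness -44
T3: 29→42, due 84, lateness -42
T4: 42→60, due 76, lateness -16
T5: 60→72, due 89, lateness -17
T6: 72→77, due 41, lateness 36
T7: 77→92, due 33, lateness 59
T8: 92→94, due 74, lateness 20
Maximum = 59.

59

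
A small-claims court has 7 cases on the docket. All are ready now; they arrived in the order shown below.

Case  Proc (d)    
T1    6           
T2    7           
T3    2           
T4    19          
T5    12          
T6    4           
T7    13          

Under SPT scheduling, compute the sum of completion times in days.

177

SPT (increasing processing time): T3 T6 T1 T2 T5 T7 T4.
T3: 0→2
T6: 2→6
T1: 6→12
T2: 12→19
T5: 19→31
T7: 31→44
T4: 44→63
Sum = 2+6+12+19+31+44+63 = 177.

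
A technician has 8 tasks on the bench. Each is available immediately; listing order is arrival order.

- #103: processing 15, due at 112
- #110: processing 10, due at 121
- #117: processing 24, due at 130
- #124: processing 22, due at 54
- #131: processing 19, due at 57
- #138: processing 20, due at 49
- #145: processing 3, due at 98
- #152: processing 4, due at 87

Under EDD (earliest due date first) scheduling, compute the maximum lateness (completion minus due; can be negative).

4

EDD (increasing due date): #138 #124 #131 #152 #145 #103 #110 #117.
#138: 0→20, due 49, lateness -29
#124: 20→42, due 54, lateness -12
#131: 42→61, due 57, lateness 4
#152: 61→65, due 87, lateness -22
#145: 65→68, due 98, lateness -30
#103: 68→83, due 112, lateness -29
#110: 83→93, due 121, lateness -28
#117: 93→117, due 130, lateness -13
Maximum = 4.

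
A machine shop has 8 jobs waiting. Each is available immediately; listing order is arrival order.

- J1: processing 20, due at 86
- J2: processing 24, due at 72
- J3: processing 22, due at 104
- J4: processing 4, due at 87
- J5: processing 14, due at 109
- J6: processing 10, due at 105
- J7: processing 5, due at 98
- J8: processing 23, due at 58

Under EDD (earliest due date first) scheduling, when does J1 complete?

EDD (increasing due date): J8 J2 J1 J4 J7 J3 J6 J5.
J8: 0→23
J2: 23→47
J1: 47→67

67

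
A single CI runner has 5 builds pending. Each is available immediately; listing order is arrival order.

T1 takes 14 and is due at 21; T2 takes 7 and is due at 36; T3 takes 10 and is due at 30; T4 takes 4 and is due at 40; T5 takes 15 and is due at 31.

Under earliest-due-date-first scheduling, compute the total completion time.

EDD (increasing due date): T1 T3 T5 T2 T4.
T1: 0→14
T3: 14→24
T5: 24→39
T2: 39→46
T4: 46→50
Sum = 14+24+39+46+50 = 173.

173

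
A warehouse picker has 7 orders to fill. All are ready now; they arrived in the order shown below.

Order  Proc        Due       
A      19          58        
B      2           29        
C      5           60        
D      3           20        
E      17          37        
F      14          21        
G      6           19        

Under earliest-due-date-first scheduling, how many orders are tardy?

4

EDD (increasing due date): G D F B E A C.
G: 0→6, due 19, tardiness 0
D: 6→9, due 20, tardiness 0
F: 9→23, due 21, tardiness 2
B: 23→25, due 29, tardiness 0
E: 25→42, due 37, tardiness 5
A: 42→61, due 58, tardiness 3
C: 61→66, due 60, tardiness 6
Late orders: 4.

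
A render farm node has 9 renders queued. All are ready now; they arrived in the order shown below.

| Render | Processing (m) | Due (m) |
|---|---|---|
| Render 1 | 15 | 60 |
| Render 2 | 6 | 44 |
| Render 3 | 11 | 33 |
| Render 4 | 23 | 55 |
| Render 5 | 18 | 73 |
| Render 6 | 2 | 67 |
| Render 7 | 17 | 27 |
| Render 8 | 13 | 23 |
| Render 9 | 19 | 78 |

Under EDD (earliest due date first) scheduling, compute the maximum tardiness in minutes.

EDD (increasing due date): Render 8 Render 7 Render 3 Render 2 Render 4 Render 1 Render 6 Render 5 Render 9.
Render 8: 0→13, due 23, tardiness 0
Render 7: 13→30, due 27, tardiness 3
Render 3: 30→41, due 33, tardiness 8
Render 2: 41→47, due 44, tardiness 3
Render 4: 47→70, due 55, tardiness 15
Render 1: 70→85, due 60, tardiness 25
Render 6: 85→87, due 67, tardiness 20
Render 5: 87→105, due 73, tardiness 32
Render 9: 105→124, due 78, tardiness 46
Maximum = 46.

46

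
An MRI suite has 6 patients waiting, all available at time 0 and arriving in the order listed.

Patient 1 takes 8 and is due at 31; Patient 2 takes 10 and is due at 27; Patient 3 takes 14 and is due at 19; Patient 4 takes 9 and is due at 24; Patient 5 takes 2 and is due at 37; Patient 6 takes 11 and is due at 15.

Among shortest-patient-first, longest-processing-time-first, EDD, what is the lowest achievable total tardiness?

62

SPT (increasing processing time): Patient 5 Patient 1 Patient 4 Patient 2 Patient 6 Patient 3.
Patient 5: 0→2, due 37, tardiness 0
Patient 1: 2→10, due 31, tardiness 0
Patient 4: 10→19, due 24, tardiness 0
Patient 2: 19→29, due 27, tardiness 2
Patient 6: 29→40, due 15, tardiness 25
Patient 3: 40→54, due 19, tardiness 35
Sum = 0+0+0+2+25+35 = 62.
LPT (decreasing processing time): Patient 3 Patient 6 Patient 2 Patient 4 Patient 1 Patient 5.
Patient 3: 0→14, due 19, tardiness 0
Patient 6: 14→25, due 15, tardiness 10
Patient 2: 25→35, due 27, tardiness 8
Patient 4: 35→44, due 24, tardiness 20
Patient 1: 44→52, due 31, tardiness 21
Patient 5: 52→54, due 37, tardiness 17
Sum = 0+10+8+20+21+17 = 76.
EDD (increasing due date): Patient 6 Patient 3 Patient 4 Patient 2 Patient 1 Patient 5.
Patient 6: 0→11, due 15, tardiness 0
Patient 3: 11→25, due 19, tardiness 6
Patient 4: 25→34, due 24, tardiness 10
Patient 2: 34→44, due 27, tardiness 17
Patient 1: 44→52, due 31, tardiness 21
Patient 5: 52→54, due 37, tardiness 17
Sum = 0+6+10+17+21+17 = 71.
SPT 62, LPT 76, EDD 71 → minimum 62.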